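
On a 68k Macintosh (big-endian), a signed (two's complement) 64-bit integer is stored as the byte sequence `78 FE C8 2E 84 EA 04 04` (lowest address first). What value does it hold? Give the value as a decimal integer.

Big-endian stores the most-significant byte at the lowest address.
The bytes are already most-significant first: 0x78FEC82E84EA0404.
0x78FEC82E84EA0404 = 8718626030759838724.

8718626030759838724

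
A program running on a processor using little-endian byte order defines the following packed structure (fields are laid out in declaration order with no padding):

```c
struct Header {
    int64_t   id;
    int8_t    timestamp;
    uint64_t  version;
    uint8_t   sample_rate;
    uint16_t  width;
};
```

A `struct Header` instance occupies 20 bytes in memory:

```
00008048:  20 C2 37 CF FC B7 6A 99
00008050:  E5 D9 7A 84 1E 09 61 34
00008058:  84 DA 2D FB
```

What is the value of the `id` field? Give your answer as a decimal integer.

-7391893541939068384

`id` is the first field, at byte offset 0, occupying 8 bytes.
Bytes at offsets 0..7: 20 C2 37 CF FC B7 6A 99.
Little-endian stores the least-significant byte at the lowest address.
Reassemble most-significant byte first: 99 6A B7 FC CF 37 C2 20 → 0x996AB7FCCF37C220.
Top bit is set, so as a signed 64-bit value this is 0x996AB7FCCF37C220 − 2^64 = -7391893541939068384.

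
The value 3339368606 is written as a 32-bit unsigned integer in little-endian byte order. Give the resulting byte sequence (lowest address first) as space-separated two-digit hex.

9E B8 0A C7

3339368606 in hexadecimal, padded to 32 bits, is 0xC70AB89E.
Split into bytes (most-significant first): C7 0A B8 9E.
Little-endian: lowest address holds the least-significant byte.
So at ascending addresses the bytes are 9E B8 0A C7.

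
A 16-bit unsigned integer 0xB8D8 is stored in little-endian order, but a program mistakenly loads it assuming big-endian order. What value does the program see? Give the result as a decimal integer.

55480

Stored little-endian, the bytes at ascending addresses are D8 B8.
Read back as big-endian, the last byte is least significant, giving 0xD8B8.
0xD8B8 = 55480.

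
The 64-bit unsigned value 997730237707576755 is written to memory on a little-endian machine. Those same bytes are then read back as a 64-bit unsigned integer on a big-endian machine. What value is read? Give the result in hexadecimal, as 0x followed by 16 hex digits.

0xB3E539705DA6D80D

997730237707576755 in 64-bit hexadecimal is 0x0DD8A65D7039E5B3.
Stored little-endian, the bytes at ascending addresses are B3 E5 39 70 5D A6 D8 0D.
Read back as big-endian, the last byte is least significant, giving 0xB3E539705DA6D80D.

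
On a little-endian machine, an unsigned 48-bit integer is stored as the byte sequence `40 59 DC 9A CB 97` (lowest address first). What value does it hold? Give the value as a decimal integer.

Little-endian: lowest address holds the least-significant byte.
Reassemble most-significant byte first: 97 CB 9A DC 59 40 → 0x97CB9ADC5940.
0x97CB9ADC5940 = 166900732287296.

166900732287296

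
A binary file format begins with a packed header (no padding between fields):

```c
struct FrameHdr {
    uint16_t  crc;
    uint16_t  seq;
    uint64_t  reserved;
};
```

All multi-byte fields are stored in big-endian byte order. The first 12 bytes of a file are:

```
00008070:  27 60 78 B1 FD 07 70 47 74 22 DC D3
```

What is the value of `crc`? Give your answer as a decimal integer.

10080

`crc` is the first field, at byte offset 0, occupying 2 bytes.
Bytes at offsets 0..1: 27 60.
In big-endian order the high byte comes first in memory.
The bytes are already most-significant first: 0x2760.
0x2760 = 10080.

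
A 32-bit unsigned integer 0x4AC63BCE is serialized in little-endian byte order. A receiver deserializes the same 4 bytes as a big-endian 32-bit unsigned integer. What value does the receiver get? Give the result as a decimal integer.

Stored little-endian, the bytes at ascending addresses are CE 3B C6 4A.
Read back as big-endian, the last byte is least significant, giving 0xCE3BC64A.
0xCE3BC64A = 3460023882.

3460023882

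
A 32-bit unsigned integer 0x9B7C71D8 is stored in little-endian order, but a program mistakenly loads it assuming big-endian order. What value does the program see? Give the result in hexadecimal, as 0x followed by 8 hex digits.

0xD8717C9B

Stored little-endian, the bytes at ascending addresses are D8 71 7C 9B.
Read back as big-endian, the last byte is least significant, giving 0xD8717C9B.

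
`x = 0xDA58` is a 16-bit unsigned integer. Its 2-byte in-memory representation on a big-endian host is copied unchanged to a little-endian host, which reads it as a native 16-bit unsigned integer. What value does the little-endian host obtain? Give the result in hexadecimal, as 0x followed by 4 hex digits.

0x58DA

Stored big-endian, the bytes at ascending addresses are DA 58.
Read back as little-endian, the first byte is least significant, giving 0x58DA.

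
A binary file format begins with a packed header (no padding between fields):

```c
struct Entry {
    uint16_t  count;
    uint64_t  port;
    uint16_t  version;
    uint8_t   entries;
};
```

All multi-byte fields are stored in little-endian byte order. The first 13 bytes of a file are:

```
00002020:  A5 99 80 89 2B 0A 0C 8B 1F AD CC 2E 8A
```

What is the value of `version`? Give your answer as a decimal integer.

11980

`version` follows `count` (2 B), `port` (8 B), so it starts at offset 2 + 8 = 10 and occupies 2 bytes.
Bytes at offsets 10..11: CC 2E.
Little-endian stores the least-significant byte at the lowest address.
Reassemble most-significant byte first: 2E CC → 0x2ECC.
0x2ECC = 11980.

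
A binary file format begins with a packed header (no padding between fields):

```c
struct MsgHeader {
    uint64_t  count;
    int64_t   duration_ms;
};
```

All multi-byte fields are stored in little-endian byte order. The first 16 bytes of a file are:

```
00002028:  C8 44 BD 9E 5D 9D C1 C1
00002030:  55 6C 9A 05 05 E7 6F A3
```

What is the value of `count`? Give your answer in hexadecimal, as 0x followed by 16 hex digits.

`count` is the first field, at byte offset 0, occupying 8 bytes.
Bytes at offsets 0..7: C8 44 BD 9E 5D 9D C1 C1.
Little-endian: lowest address holds the least-significant byte.
Reassemble most-significant byte first: C1 C1 9D 5D 9E BD 44 C8 → 0xC1C19D5D9EBD44C8.

0xC1C19D5D9EBD44C8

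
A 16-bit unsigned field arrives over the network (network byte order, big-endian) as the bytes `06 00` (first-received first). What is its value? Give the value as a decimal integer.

Big-endian stores the most-significant byte at the lowest address.
The bytes are already most-significant first: 0x0600.
0x0600 = 1536.

1536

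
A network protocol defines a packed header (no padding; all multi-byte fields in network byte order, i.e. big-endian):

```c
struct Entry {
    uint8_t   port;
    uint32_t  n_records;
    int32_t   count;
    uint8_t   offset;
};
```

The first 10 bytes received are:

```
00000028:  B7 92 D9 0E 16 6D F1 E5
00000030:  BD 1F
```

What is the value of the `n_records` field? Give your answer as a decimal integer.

2463698454

`n_records` follows `port` (1 byte), so it starts at byte offset 1 and occupies 4 bytes.
Bytes at offsets 1..4: 92 D9 0E 16.
In big-endian order the high byte comes first in memory.
The bytes are already most-significant first: 0x92D90E16.
0x92D90E16 = 2463698454.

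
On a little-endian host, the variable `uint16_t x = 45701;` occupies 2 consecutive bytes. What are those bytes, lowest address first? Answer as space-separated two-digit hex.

45701 in hexadecimal, padded to 16 bits, is 0xB285.
Split into bytes (most-significant first): B2 85.
Little-endian: lowest address holds the least-significant byte.
So at ascending addresses the bytes are 85 B2.

85 B2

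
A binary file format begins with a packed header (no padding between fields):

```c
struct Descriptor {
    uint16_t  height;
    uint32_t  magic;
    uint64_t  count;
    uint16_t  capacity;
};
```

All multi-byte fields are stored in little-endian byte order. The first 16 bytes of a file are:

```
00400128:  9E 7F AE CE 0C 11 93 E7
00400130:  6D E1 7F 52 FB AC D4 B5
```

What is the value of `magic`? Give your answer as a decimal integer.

`magic` follows `height` (2 bytes), so it starts at byte offset 2 and occupies 4 bytes.
Bytes at offsets 2..5: AE CE 0C 11.
In little-endian order the low byte comes first in memory.
Reassemble most-significant byte first: 11 0C CE AE → 0x110CCEAE.
0x110CCEAE = 286052014.

286052014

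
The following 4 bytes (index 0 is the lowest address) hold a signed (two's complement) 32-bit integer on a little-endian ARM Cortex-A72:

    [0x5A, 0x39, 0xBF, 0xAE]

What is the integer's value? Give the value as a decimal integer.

Little-endian: lowest address holds the least-significant byte.
Reassemble most-significant byte first: AE BF 39 5A → 0xAEBF395A.
Top bit is set, so as a signed 32-bit value this is 0xAEBF395A − 2^32 = -1363199654.

-1363199654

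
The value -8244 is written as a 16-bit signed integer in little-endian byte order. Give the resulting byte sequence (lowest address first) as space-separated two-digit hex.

CC DF

Two's complement of -8244 in 16 bits: 8244 = 0x2034; invert → 0xDFCB; add 1 → 0xDFCC.
Split into bytes (most-significant first): DF CC.
In little-endian order the low byte comes first in memory.
So at ascending addresses the bytes are CC DF.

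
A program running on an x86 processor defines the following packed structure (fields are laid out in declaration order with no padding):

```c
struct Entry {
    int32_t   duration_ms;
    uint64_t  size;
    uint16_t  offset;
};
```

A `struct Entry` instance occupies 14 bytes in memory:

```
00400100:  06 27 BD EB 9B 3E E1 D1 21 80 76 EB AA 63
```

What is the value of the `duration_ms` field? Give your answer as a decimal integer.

-339925242

`duration_ms` is the first field, at byte offset 0, occupying 4 bytes.
Bytes at offsets 0..3: 06 27 BD EB.
Little-endian: lowest address holds the least-significant byte.
Reassemble most-significant byte first: EB BD 27 06 → 0xEBBD2706.
Top bit is set, so as a signed 32-bit value this is 0xEBBD2706 − 2^32 = -339925242.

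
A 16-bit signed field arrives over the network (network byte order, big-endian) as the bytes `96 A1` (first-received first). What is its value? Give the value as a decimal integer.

-26975

Big-endian: lowest address holds the most-significant byte.
The bytes are already most-significant first: 0x96A1.
Top bit is set, so as a signed 16-bit value this is 0x96A1 − 2^16 = -26975.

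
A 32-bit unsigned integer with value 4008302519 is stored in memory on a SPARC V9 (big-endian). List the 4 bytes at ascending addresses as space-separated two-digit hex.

4008302519 in hexadecimal, padded to 32 bits, is 0xEEE9D7B7.
Split into bytes (most-significant first): EE E9 D7 B7.
Big-endian stores the most-significant byte at the lowest address.
So the memory order matches the most-significant-first order: EE E9 D7 B7.

EE E9 D7 B7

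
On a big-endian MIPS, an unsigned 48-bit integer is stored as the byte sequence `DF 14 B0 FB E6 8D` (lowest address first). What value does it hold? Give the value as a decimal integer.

245279961638541

Big-endian: lowest address holds the most-significant byte.
The bytes are already most-significant first: 0xDF14B0FBE68D.
0xDF14B0FBE68D = 245279961638541.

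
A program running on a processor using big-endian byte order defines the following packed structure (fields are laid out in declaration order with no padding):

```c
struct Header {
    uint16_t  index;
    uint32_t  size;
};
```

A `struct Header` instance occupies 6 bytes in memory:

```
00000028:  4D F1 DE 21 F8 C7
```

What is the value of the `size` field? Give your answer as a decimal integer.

`size` follows `index` (2 bytes), so it starts at byte offset 2 and occupies 4 bytes.
Bytes at offsets 2..5: DE 21 F8 C7.
Big-endian: lowest address holds the most-significant byte.
The bytes are already most-significant first: 0xDE21F8C7.
0xDE21F8C7 = 3726768327.

3726768327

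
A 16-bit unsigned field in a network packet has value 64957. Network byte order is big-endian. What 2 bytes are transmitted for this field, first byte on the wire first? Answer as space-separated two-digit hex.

64957 in hexadecimal, padded to 16 bits, is 0xFDBD.
Split into bytes (most-significant first): FD BD.
Big-endian stores the most-significant byte at the lowest address.
So the memory order matches the most-significant-first order: FD BD.

FD BD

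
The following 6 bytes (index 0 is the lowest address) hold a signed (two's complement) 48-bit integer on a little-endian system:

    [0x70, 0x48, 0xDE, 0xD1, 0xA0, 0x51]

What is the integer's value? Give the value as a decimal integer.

In little-endian order the low byte comes first in memory.
Reassemble most-significant byte first: 51 A0 D1 DE 48 70 → 0x51A0D1DE4870.
0x51A0D1DE4870 = 89751157622896.

89751157622896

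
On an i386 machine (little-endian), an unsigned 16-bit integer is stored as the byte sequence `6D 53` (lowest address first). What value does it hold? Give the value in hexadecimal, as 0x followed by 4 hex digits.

0x536D

Little-endian: lowest address holds the least-significant byte.
Reassemble most-significant byte first: 53 6D → 0x536D.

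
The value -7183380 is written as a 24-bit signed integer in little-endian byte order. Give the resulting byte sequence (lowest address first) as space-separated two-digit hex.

Two's complement of -7183380 in 24 bits: 7183380 = 0x6D9C14; invert → 0x9263EB; add 1 → 0x9263EC.
Split into bytes (most-significant first): 92 63 EC.
Little-endian stores the least-significant byte at the lowest address.
So at ascending addresses the bytes are EC 63 92.

EC 63 92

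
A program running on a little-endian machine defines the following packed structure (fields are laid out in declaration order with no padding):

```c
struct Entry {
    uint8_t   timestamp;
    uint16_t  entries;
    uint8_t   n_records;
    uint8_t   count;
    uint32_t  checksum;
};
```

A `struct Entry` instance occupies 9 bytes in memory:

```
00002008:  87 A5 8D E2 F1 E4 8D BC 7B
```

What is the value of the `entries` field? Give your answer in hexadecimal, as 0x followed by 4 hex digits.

`entries` follows `timestamp` (1 byte), so it starts at byte offset 1 and occupies 2 bytes.
Bytes at offsets 1..2: A5 8D.
Little-endian: lowest address holds the least-significant byte.
Reassemble most-significant byte first: 8D A5 → 0x8DA5.

0x8DA5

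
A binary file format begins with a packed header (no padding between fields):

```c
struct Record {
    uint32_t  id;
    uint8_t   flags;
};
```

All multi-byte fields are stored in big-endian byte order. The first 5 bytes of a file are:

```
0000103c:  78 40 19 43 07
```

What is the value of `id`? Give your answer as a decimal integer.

2017466691

`id` is the first field, at byte offset 0, occupying 4 bytes.
Bytes at offsets 0..3: 78 40 19 43.
In big-endian order the high byte comes first in memory.
The bytes are already most-significant first: 0x78401943.
0x78401943 = 2017466691.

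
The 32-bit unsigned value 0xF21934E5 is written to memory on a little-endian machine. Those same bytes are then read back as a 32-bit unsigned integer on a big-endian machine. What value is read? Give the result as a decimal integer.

Stored little-endian, the bytes at ascending addresses are E5 34 19 F2.
Read back as big-endian, the last byte is least significant, giving 0xE53419F2.
0xE53419F2 = 3845396978.

3845396978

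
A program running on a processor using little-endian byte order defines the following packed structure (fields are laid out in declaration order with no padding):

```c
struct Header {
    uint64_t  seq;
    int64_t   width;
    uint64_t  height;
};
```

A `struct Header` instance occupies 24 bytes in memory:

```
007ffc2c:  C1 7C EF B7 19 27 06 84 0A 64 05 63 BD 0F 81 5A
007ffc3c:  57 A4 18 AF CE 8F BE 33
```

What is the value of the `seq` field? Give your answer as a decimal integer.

`seq` is the first field, at byte offset 0, occupying 8 bytes.
Bytes at offsets 0..7: C1 7C EF B7 19 27 06 84.
Little-endian stores the least-significant byte at the lowest address.
Reassemble most-significant byte first: 84 06 27 19 B7 EF 7C C1 → 0x84062719B7EF7CC1.
0x84062719B7EF7CC1 = 9513334254280342721.

9513334254280342721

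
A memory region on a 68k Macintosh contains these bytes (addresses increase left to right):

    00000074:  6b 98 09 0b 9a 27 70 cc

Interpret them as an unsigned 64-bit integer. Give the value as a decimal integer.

7752956703953875148

Big-endian: lowest address holds the most-significant byte.
The bytes are already most-significant first: 0x6B98090B9A2770CC.
0x6B98090B9A2770CC = 7752956703953875148.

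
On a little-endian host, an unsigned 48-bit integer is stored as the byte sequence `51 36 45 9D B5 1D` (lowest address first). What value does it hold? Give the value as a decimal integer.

32665864844881

In little-endian order the low byte comes first in memory.
Reassemble most-significant byte first: 1D B5 9D 45 36 51 → 0x1DB59D453651.
0x1DB59D453651 = 32665864844881.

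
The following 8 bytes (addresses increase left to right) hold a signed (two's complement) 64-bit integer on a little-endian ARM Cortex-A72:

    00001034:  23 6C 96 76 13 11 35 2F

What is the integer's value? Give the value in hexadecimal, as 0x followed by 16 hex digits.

Little-endian stores the least-significant byte at the lowest address.
Reassemble most-significant byte first: 2F 35 11 13 76 96 6C 23 → 0x2F35111376966C23.

0x2F35111376966C23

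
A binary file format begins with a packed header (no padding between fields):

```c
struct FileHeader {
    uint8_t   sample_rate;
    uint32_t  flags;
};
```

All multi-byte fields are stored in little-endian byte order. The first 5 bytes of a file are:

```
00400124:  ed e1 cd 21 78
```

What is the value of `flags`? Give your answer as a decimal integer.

2015481313

`flags` follows `sample_rate` (1 byte), so it starts at byte offset 1 and occupies 4 bytes.
Bytes at offsets 1..4: E1 CD 21 78.
Little-endian stores the least-significant byte at the lowest address.
Reassemble most-significant byte first: 78 21 CD E1 → 0x7821CDE1.
0x7821CDE1 = 2015481313.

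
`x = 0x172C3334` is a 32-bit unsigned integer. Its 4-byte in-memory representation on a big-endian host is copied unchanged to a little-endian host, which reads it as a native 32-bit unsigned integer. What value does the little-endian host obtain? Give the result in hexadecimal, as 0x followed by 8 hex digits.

Stored big-endian, the bytes at ascending addresses are 17 2C 33 34.
Read back as little-endian, the first byte is least significant, giving 0x34332C17.

0x34332C17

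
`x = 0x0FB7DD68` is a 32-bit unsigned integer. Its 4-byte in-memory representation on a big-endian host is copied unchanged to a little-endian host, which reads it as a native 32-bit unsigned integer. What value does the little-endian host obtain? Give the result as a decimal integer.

Stored big-endian, the bytes at ascending addresses are 0F B7 DD 68.
Read back as little-endian, the first byte is least significant, giving 0x68DDB70F.
0x68DDB70F = 1759360783.

1759360783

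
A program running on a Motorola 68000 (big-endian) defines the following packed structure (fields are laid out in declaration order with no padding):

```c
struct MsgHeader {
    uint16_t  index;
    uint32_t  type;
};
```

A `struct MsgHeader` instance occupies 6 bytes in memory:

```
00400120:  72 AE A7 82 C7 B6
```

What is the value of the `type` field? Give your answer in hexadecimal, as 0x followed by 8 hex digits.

0xA782C7B6

`type` follows `index` (2 bytes), so it starts at byte offset 2 and occupies 4 bytes.
Bytes at offsets 2..5: A7 82 C7 B6.
Big-endian: lowest address holds the most-significant byte.
The bytes are already most-significant first: 0xA782C7B6.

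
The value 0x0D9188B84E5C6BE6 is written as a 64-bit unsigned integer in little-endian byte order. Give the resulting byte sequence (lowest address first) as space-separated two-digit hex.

Split into bytes (most-significant first): 0D 91 88 B8 4E 5C 6B E6.
Little-endian stores the least-significant byte at the lowest address.
So at ascending addresses the bytes are E6 6B 5C 4E B8 88 91 0D.

E6 6B 5C 4E B8 88 91 0D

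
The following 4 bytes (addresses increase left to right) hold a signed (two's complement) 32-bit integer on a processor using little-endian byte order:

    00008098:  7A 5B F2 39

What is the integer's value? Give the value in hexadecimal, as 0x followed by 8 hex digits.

0x39F25B7A

Little-endian: lowest address holds the least-significant byte.
Reassemble most-significant byte first: 39 F2 5B 7A → 0x39F25B7A.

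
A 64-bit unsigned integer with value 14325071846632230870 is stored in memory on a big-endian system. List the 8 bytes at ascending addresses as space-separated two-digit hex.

C6 CC E0 F2 70 76 8F D6

14325071846632230870 in hexadecimal, padded to 64 bits, is 0xC6CCE0F270768FD6.
Split into bytes (most-significant first): C6 CC E0 F2 70 76 8F D6.
In big-endian order the high byte comes first in memory.
So the memory order matches the most-significant-first order: C6 CC E0 F2 70 76 8F D6.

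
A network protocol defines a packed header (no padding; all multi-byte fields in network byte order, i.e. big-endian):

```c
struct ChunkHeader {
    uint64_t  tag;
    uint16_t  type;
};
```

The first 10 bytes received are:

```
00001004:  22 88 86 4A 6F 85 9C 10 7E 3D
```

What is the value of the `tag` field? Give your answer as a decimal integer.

2488386448378928144

`tag` is the first field, at byte offset 0, occupying 8 bytes.
Bytes at offsets 0..7: 22 88 86 4A 6F 85 9C 10.
Big-endian stores the most-significant byte at the lowest address.
The bytes are already most-significant first: 0x2288864A6F859C10.
0x2288864A6F859C10 = 2488386448378928144.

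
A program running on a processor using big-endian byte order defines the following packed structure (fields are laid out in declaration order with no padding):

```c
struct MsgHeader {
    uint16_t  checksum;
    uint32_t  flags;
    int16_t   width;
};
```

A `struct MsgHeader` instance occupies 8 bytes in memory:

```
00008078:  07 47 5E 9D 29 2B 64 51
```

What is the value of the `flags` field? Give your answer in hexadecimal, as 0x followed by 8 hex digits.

0x5E9D292B

`flags` follows `checksum` (2 bytes), so it starts at byte offset 2 and occupies 4 bytes.
Bytes at offsets 2..5: 5E 9D 29 2B.
Big-endian: lowest address holds the most-significant byte.
The bytes are already most-significant first: 0x5E9D292B.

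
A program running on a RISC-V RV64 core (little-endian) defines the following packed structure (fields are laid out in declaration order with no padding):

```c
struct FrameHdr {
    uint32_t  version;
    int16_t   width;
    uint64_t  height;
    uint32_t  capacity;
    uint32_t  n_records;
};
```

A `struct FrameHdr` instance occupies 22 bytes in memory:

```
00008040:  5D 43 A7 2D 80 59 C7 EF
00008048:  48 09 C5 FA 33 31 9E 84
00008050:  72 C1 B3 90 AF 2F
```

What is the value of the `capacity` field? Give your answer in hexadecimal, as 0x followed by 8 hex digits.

0xC172849E

`capacity` follows `version` (4 B), `width` (2 B), `height` (8 B), so it starts at offset 4 + 2 + 8 = 14 and occupies 4 bytes.
Bytes at offsets 14..17: 9E 84 72 C1.
Little-endian: lowest address holds the least-significant byte.
Reassemble most-significant byte first: C1 72 84 9E → 0xC172849E.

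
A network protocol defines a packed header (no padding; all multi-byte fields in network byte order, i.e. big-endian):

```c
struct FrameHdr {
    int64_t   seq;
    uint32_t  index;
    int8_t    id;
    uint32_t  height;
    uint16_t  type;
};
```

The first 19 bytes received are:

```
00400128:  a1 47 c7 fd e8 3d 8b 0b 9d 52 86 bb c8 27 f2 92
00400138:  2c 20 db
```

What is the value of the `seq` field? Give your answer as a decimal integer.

-6825266816919696629

`seq` is the first field, at byte offset 0, occupying 8 bytes.
Bytes at offsets 0..7: A1 47 C7 FD E8 3D 8B 0B.
Big-endian stores the most-significant byte at the lowest address.
The bytes are already most-significant first: 0xA147C7FDE83D8B0B.
Top bit is set, so as a signed 64-bit value this is 0xA147C7FDE83D8B0B − 2^64 = -6825266816919696629.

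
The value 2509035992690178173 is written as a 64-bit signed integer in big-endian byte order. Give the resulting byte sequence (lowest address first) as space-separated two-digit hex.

2509035992690178173 in hexadecimal, padded to 64 bits, is 0x22D1E2F120F7B87D.
Split into bytes (most-significant first): 22 D1 E2 F1 20 F7 B8 7D.
Big-endian: lowest address holds the most-significant byte.
So the memory order matches the most-significant-first order: 22 D1 E2 F1 20 F7 B8 7D.

22 D1 E2 F1 20 F7 B8 7D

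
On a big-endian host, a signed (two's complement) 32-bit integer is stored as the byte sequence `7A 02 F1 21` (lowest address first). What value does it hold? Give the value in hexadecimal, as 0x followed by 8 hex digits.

0x7A02F121

In big-endian order the high byte comes first in memory.
The bytes are already most-significant first: 0x7A02F121.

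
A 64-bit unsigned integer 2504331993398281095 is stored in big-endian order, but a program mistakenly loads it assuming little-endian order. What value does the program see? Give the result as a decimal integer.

9764691240798699810

2504331993398281095 in 64-bit hexadecimal is 0x22C12CADF2268387.
Stored big-endian, the bytes at ascending addresses are 22 C1 2C AD F2 26 83 87.
Read back as little-endian, the first byte is least significant, giving 0x878326F2AD2CC122.
0x878326F2AD2CC122 = 9764691240798699810.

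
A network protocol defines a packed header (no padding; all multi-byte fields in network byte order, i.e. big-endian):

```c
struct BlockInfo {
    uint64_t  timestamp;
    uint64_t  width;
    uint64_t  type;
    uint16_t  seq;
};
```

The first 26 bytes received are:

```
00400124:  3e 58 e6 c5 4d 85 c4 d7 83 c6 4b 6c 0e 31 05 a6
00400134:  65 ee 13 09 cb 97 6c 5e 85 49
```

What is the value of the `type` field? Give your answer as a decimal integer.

`type` follows `timestamp` (8 B), `width` (8 B), so it starts at offset 8 + 8 = 16 and occupies 8 bytes.
Bytes at offsets 16..23: 65 EE 13 09 CB 97 6C 5E.
Big-endian: lowest address holds the most-significant byte.
The bytes are already most-significant first: 0x65EE1309CB976C5E.
0x65EE1309CB976C5E = 7344828975079189598.

7344828975079189598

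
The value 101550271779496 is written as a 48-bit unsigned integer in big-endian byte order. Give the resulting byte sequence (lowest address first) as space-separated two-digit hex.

5C 5C 03 E0 52 A8

101550271779496 in hexadecimal, padded to 48 bits, is 0x5C5C03E052A8.
Split into bytes (most-significant first): 5C 5C 03 E0 52 A8.
Big-endian: lowest address holds the most-significant byte.
So the memory order matches the most-significant-first order: 5C 5C 03 E0 52 A8.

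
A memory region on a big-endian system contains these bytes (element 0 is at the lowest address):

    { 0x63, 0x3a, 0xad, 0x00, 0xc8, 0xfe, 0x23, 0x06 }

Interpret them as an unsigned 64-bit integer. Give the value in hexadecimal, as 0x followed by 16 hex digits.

Big-endian: lowest address holds the most-significant byte.
The bytes are already most-significant first: 0x633AAD00C8FE2306.

0x633AAD00C8FE2306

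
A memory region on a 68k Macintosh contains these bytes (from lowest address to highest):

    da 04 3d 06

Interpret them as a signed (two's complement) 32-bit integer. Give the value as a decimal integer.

In big-endian order the high byte comes first in memory.
The bytes are already most-significant first: 0xDA043D06.
Top bit is set, so as a signed 32-bit value this is 0xDA043D06 − 2^32 = -637256442.

-637256442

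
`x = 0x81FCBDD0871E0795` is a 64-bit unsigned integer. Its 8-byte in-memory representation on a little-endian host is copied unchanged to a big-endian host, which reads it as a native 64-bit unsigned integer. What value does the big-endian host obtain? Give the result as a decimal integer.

Stored little-endian, the bytes at ascending addresses are 95 07 1E 87 D0 BD FC 81.
Read back as big-endian, the last byte is least significant, giving 0x95071E87D0BDFC81.
0x95071E87D0BDFC81 = 10738585405159767169.

10738585405159767169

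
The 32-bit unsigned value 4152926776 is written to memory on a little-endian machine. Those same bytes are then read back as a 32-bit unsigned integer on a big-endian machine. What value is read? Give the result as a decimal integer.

4152926776 in 32-bit hexadecimal is 0xF788A238.
Stored little-endian, the bytes at ascending addresses are 38 A2 88 F7.
Read back as big-endian, the last byte is least significant, giving 0x38A288F7.
0x38A288F7 = 950175991.

950175991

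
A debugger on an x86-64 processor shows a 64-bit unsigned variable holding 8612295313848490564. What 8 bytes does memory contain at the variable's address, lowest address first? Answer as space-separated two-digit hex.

44 5A B3 42 F5 04 85 77

8612295313848490564 in hexadecimal, padded to 64 bits, is 0x778504F542B35A44.
Split into bytes (most-significant first): 77 85 04 F5 42 B3 5A 44.
Little-endian stores the least-significant byte at the lowest address.
So at ascending addresses the bytes are 44 5A B3 42 F5 04 85 77.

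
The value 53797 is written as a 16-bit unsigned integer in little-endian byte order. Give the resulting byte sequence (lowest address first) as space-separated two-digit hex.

53797 in hexadecimal, padded to 16 bits, is 0xD225.
Split into bytes (most-significant first): D2 25.
In little-endian order the low byte comes first in memory.
So at ascending addresses the bytes are 25 D2.

25 D2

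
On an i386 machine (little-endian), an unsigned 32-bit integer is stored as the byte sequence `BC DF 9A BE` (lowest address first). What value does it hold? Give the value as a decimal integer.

Little-endian: lowest address holds the least-significant byte.
Reassemble most-significant byte first: BE 9A DF BC → 0xBE9ADFBC.
0xBE9ADFBC = 3197820860.

3197820860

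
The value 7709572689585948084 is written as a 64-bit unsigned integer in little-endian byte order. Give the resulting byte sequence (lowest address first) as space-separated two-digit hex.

7709572689585948084 in hexadecimal, padded to 64 bits, is 0x6AFDE7839CD2C5B4.
Split into bytes (most-significant first): 6A FD E7 83 9C D2 C5 B4.
Little-endian stores the least-significant byte at the lowest address.
So at ascending addresses the bytes are B4 C5 D2 9C 83 E7 FD 6A.

B4 C5 D2 9C 83 E7 FD 6A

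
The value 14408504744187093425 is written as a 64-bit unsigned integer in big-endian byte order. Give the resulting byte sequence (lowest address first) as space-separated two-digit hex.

14408504744187093425 in hexadecimal, padded to 64 bits, is 0xC7F54AB9ADCD61B1.
Split into bytes (most-significant first): C7 F5 4A B9 AD CD 61 B1.
Big-endian stores the most-significant byte at the lowest address.
So the memory order matches the most-significant-first order: C7 F5 4A B9 AD CD 61 B1.

C7 F5 4A B9 AD CD 61 B1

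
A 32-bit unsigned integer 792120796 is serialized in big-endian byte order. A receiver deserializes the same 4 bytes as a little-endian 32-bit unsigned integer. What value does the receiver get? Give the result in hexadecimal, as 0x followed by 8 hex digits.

0xDCCD362F

792120796 in 32-bit hexadecimal is 0x2F36CDDC.
Stored big-endian, the bytes at ascending addresses are 2F 36 CD DC.
Read back as little-endian, the first byte is least significant, giving 0xDCCD362F.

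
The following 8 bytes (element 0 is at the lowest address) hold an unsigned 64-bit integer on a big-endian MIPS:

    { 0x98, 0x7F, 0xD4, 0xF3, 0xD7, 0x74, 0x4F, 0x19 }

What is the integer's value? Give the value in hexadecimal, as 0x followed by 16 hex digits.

Big-endian stores the most-significant byte at the lowest address.
The bytes are already most-significant first: 0x987FD4F3D7744F19.

0x987FD4F3D7744F19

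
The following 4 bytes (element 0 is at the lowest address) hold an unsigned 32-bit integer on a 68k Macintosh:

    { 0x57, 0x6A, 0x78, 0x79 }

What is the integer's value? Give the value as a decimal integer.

1466595449

Big-endian stores the most-significant byte at the lowest address.
The bytes are already most-significant first: 0x576A7879.
0x576A7879 = 1466595449.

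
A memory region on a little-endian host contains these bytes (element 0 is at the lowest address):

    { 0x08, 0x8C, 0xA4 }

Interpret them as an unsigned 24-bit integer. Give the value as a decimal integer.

Little-endian: lowest address holds the least-significant byte.
Reassemble most-significant byte first: A4 8C 08 → 0xA48C08.
0xA48C08 = 10783752.

10783752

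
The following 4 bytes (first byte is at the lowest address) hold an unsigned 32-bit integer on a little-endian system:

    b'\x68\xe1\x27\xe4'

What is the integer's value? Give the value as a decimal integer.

Little-endian stores the least-significant byte at the lowest address.
Reassemble most-significant byte first: E4 27 E1 68 → 0xE427E168.
0xE427E168 = 3827818856.

3827818856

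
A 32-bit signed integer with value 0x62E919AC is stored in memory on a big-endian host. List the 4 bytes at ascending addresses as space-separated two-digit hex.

62 E9 19 AC

Split into bytes (most-significant first): 62 E9 19 AC.
Big-endian stores the most-significant byte at the lowest address.
So the memory order matches the most-significant-first order: 62 E9 19 AC.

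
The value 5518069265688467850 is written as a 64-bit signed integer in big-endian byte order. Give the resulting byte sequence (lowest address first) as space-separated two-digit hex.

5518069265688467850 in hexadecimal, padded to 64 bits, is 0x4C941EC2DB5C998A.
Split into bytes (most-significant first): 4C 94 1E C2 DB 5C 99 8A.
Big-endian stores the most-significant byte at the lowest address.
So the memory order matches the most-significant-first order: 4C 94 1E C2 DB 5C 99 8A.

4C 94 1E C2 DB 5C 99 8A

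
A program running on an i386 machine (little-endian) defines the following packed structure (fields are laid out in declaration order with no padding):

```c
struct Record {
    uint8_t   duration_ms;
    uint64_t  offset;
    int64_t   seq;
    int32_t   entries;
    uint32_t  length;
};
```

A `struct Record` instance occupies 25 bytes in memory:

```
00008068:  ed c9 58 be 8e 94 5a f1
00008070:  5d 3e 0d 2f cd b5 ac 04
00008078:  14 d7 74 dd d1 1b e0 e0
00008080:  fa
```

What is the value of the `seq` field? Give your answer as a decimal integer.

`seq` follows `duration_ms` (1 B), `offset` (8 B), so it starts at offset 1 + 8 = 9 and occupies 8 bytes.
Bytes at offsets 9..16: 3E 0D 2F CD B5 AC 04 14.
Little-endian: lowest address holds the least-significant byte.
Reassemble most-significant byte first: 14 04 AC B5 CD 2F 0D 3E → 0x1404ACB5CD2F0D3E.
0x1404ACB5CD2F0D3E = 1442467677496872254.

1442467677496872254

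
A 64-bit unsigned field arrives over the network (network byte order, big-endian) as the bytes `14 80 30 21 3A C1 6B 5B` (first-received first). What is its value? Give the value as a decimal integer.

1477233597055331163

In big-endian order the high byte comes first in memory.
The bytes are already most-significant first: 0x148030213AC16B5B.
0x148030213AC16B5B = 1477233597055331163.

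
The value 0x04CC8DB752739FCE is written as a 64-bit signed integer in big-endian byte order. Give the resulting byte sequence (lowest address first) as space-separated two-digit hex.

Split into bytes (most-significant first): 04 CC 8D B7 52 73 9F CE.
Big-endian: lowest address holds the most-significant byte.
So the memory order matches the most-significant-first order: 04 CC 8D B7 52 73 9F CE.

04 CC 8D B7 52 73 9F CE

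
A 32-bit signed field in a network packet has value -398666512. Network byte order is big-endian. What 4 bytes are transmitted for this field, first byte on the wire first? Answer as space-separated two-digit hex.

E8 3C D4 F0

Two's complement of -398666512 in 32 bits: 398666512 = 0x17C32B10; invert → 0xE83CD4EF; add 1 → 0xE83CD4F0.
Split into bytes (most-significant first): E8 3C D4 F0.
Big-endian: lowest address holds the most-significant byte.
So the memory order matches the most-significant-first order: E8 3C D4 F0.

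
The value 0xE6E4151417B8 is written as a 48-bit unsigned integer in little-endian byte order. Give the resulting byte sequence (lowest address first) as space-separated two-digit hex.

Split into bytes (most-significant first): E6 E4 15 14 17 B8.
Little-endian stores the least-significant byte at the lowest address.
So at ascending addresses the bytes are B8 17 14 15 E4 E6.

B8 17 14 15 E4 E6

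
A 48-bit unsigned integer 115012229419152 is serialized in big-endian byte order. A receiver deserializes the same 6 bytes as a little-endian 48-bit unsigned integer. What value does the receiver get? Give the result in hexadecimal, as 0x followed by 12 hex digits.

0x9050145F9A68

115012229419152 in 48-bit hexadecimal is 0x689A5F145090.
Stored big-endian, the bytes at ascending addresses are 68 9A 5F 14 50 90.
Read back as little-endian, the first byte is least significant, giving 0x9050145F9A68.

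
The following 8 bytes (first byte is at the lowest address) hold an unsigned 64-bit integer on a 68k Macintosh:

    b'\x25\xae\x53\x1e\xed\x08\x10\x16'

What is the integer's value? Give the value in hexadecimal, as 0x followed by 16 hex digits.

0x25AE531EED081016

Big-endian stores the most-significant byte at the lowest address.
The bytes are already most-significant first: 0x25AE531EED081016.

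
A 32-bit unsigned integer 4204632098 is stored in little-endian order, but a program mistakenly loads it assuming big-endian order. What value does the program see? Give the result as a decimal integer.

580427258

4204632098 in 32-bit hexadecimal is 0xFA9D9822.
Stored little-endian, the bytes at ascending addresses are 22 98 9D FA.
Read back as big-endian, the last byte is least significant, giving 0x22989DFA.
0x22989DFA = 580427258.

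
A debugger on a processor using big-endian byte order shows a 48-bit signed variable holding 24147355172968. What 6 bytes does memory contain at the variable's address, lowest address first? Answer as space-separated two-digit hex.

24147355172968 in hexadecimal, padded to 48 bits, is 0x15F63E870068.
Split into bytes (most-significant first): 15 F6 3E 87 00 68.
Big-endian stores the most-significant byte at the lowest address.
So the memory order matches the most-significant-first order: 15 F6 3E 87 00 68.

15 F6 3E 87 00 68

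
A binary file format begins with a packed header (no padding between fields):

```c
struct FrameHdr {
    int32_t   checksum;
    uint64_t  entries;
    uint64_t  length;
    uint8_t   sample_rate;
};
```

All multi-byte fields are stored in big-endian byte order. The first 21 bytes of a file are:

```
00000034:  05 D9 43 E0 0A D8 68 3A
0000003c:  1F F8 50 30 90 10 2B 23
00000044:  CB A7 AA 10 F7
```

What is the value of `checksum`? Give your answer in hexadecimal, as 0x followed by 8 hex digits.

`checksum` is the first field, at byte offset 0, occupying 4 bytes.
Bytes at offsets 0..3: 05 D9 43 E0.
In big-endian order the high byte comes first in memory.
The bytes are already most-significant first: 0x05D943E0.

0x05D943E0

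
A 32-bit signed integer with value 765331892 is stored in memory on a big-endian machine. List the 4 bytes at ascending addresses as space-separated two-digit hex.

2D 9E 09 B4

765331892 in hexadecimal, padded to 32 bits, is 0x2D9E09B4.
Split into bytes (most-significant first): 2D 9E 09 B4.
Big-endian: lowest address holds the most-significant byte.
So the memory order matches the most-significant-first order: 2D 9E 09 B4.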